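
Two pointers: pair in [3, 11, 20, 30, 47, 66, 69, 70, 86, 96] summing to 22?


lo=0(3)+hi=9(96)=99
lo=0(3)+hi=8(86)=89
lo=0(3)+hi=7(70)=73
lo=0(3)+hi=6(69)=72
lo=0(3)+hi=5(66)=69
lo=0(3)+hi=4(47)=50
lo=0(3)+hi=3(30)=33
lo=0(3)+hi=2(20)=23
lo=0(3)+hi=1(11)=14

No pair found


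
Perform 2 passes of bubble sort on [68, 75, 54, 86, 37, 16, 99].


Initial: [68, 75, 54, 86, 37, 16, 99]
Pass 1: [68, 54, 75, 37, 16, 86, 99] (3 swaps)
Pass 2: [54, 68, 37, 16, 75, 86, 99] (3 swaps)

After 2 passes: [54, 68, 37, 16, 75, 86, 99]


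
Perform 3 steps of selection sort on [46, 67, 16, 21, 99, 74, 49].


Initial: [46, 67, 16, 21, 99, 74, 49]
Step 1: min=16 at 2
  Swap: [16, 67, 46, 21, 99, 74, 49]
Step 2: min=21 at 3
  Swap: [16, 21, 46, 67, 99, 74, 49]
Step 3: min=46 at 2
  Swap: [16, 21, 46, 67, 99, 74, 49]

After 3 steps: [16, 21, 46, 67, 99, 74, 49]


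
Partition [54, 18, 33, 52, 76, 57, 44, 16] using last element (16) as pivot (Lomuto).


Pivot: 16
Place pivot at 0: [16, 18, 33, 52, 76, 57, 44, 54]

Partitioned: [16, 18, 33, 52, 76, 57, 44, 54]


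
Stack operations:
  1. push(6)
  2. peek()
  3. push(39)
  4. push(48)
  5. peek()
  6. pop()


push(6) -> [6]
peek()->6
push(39) -> [6, 39]
push(48) -> [6, 39, 48]
peek()->48
pop()->48, [6, 39]

Final stack: [6, 39]


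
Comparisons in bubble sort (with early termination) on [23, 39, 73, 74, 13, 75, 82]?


Algorithm: bubble sort (with early termination)
Input: [23, 39, 73, 74, 13, 75, 82]
Sorted: [13, 23, 39, 73, 74, 75, 82]

20


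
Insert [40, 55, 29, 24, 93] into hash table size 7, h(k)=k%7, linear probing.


Insert 40: h=5 -> slot 5
Insert 55: h=6 -> slot 6
Insert 29: h=1 -> slot 1
Insert 24: h=3 -> slot 3
Insert 93: h=2 -> slot 2

Table: [None, 29, 93, 24, None, 40, 55]


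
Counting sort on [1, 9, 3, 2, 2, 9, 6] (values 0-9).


Input: [1, 9, 3, 2, 2, 9, 6]
Counts: [0, 1, 2, 1, 0, 0, 1, 0, 0, 2]

Sorted: [1, 2, 2, 3, 6, 9, 9]


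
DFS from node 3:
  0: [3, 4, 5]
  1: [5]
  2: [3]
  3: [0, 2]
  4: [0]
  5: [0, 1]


Visit 3, push [2, 0]
Visit 0, push [5, 4]
Visit 4, push []
Visit 5, push [1]
Visit 1, push []
Visit 2, push []

DFS order: [3, 0, 4, 5, 1, 2]


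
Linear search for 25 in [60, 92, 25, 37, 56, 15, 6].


i=0: 60!=25
i=1: 92!=25
i=2: 25==25 found!

Found at 2, 3 comps


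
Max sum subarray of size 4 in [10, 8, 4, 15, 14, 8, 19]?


[0:4]: 37
[1:5]: 41
[2:6]: 41
[3:7]: 56

Max: 56 at [3:7]


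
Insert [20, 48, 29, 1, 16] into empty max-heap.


Insert 20: [20]
Insert 48: [48, 20]
Insert 29: [48, 20, 29]
Insert 1: [48, 20, 29, 1]
Insert 16: [48, 20, 29, 1, 16]

Final heap: [48, 20, 29, 1, 16]


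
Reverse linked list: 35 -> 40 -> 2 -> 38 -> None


Step 1: curr=35, set curr.next=prev(None) | reversed so far: 35
Step 2: curr=40, set curr.next=prev(35) | reversed so far: 40 -> 35
Step 3: curr=2, set curr.next=prev(40) | reversed so far: 2 -> 40 -> 35
Step 4: curr=38, set curr.next=prev(2) | reversed so far: 38 -> 2 -> 40 -> 35

38 -> 2 -> 40 -> 35 -> None


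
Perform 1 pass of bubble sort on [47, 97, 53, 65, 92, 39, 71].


Initial: [47, 97, 53, 65, 92, 39, 71]
Pass 1: [47, 53, 65, 92, 39, 71, 97] (5 swaps)

After 1 pass: [47, 53, 65, 92, 39, 71, 97]


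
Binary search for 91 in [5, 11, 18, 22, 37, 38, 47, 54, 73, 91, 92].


Step 1: lo=0, hi=10, mid=5, val=38
Step 2: lo=6, hi=10, mid=8, val=73
Step 3: lo=9, hi=10, mid=9, val=91

Found at index 9


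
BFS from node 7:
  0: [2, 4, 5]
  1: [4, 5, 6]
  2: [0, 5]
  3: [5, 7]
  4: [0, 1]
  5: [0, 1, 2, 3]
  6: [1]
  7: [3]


Visit 7, enqueue [3]
Visit 3, enqueue [5]
Visit 5, enqueue [0, 1, 2]
Visit 0, enqueue [4]
Visit 1, enqueue [6]
Visit 2, enqueue []
Visit 4, enqueue []
Visit 6, enqueue []

BFS order: [7, 3, 5, 0, 1, 2, 4, 6]


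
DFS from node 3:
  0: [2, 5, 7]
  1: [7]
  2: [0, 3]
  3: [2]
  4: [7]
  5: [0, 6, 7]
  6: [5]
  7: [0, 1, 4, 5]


Visit 3, push [2]
Visit 2, push [0]
Visit 0, push [7, 5]
Visit 5, push [7, 6]
Visit 6, push []
Visit 7, push [4, 1]
Visit 1, push []
Visit 4, push []

DFS order: [3, 2, 0, 5, 6, 7, 1, 4]


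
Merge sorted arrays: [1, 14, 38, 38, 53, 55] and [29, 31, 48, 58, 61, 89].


Take 1 from A
Take 14 from A
Take 29 from B
Take 31 from B
Take 38 from A
Take 38 from A
Take 48 from B
Take 53 from A
Take 55 from A

Merged: [1, 14, 29, 31, 38, 38, 48, 53, 55, 58, 61, 89]


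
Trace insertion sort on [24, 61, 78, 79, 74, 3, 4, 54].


Initial: [24, 61, 78, 79, 74, 3, 4, 54]
Insert 61: [24, 61, 78, 79, 74, 3, 4, 54]
Insert 78: [24, 61, 78, 79, 74, 3, 4, 54]
Insert 79: [24, 61, 78, 79, 74, 3, 4, 54]
Insert 74: [24, 61, 74, 78, 79, 3, 4, 54]
Insert 3: [3, 24, 61, 74, 78, 79, 4, 54]
Insert 4: [3, 4, 24, 61, 74, 78, 79, 54]
Insert 54: [3, 4, 24, 54, 61, 74, 78, 79]

Sorted: [3, 4, 24, 54, 61, 74, 78, 79]


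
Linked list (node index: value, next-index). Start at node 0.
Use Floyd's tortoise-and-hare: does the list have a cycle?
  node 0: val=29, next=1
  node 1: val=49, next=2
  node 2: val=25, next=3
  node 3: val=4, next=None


Floyd's tortoise (slow, +1) and hare (fast, +2):
  init: slow=0, fast=0
  step 1: slow=1, fast=2
  step 2: fast 2->3->None, no cycle

Cycle: no


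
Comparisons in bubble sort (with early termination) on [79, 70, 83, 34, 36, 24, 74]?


Algorithm: bubble sort (with early termination)
Input: [79, 70, 83, 34, 36, 24, 74]
Sorted: [24, 34, 36, 70, 74, 79, 83]

21


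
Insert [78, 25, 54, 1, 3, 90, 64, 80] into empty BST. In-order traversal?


Insert 78: root
Insert 25: L from 78
Insert 54: L from 78 -> R from 25
Insert 1: L from 78 -> L from 25
Insert 3: L from 78 -> L from 25 -> R from 1
Insert 90: R from 78
Insert 64: L from 78 -> R from 25 -> R from 54
Insert 80: R from 78 -> L from 90

In-order: [1, 3, 25, 54, 64, 78, 80, 90]


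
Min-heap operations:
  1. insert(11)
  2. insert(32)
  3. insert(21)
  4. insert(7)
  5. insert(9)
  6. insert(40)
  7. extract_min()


insert(11) -> [11]
insert(32) -> [11, 32]
insert(21) -> [11, 32, 21]
insert(7) -> [7, 11, 21, 32]
insert(9) -> [7, 9, 21, 32, 11]
insert(40) -> [7, 9, 21, 32, 11, 40]
extract_min()->7, [9, 11, 21, 32, 40]

Final heap: [9, 11, 21, 32, 40]


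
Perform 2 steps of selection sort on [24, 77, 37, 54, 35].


Initial: [24, 77, 37, 54, 35]
Step 1: min=24 at 0
  Swap: [24, 77, 37, 54, 35]
Step 2: min=35 at 4
  Swap: [24, 35, 37, 54, 77]

After 2 steps: [24, 35, 37, 54, 77]


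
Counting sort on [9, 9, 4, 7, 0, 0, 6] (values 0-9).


Input: [9, 9, 4, 7, 0, 0, 6]
Counts: [2, 0, 0, 0, 1, 0, 1, 1, 0, 2]

Sorted: [0, 0, 4, 6, 7, 9, 9]


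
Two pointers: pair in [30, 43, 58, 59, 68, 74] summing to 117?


lo=0(30)+hi=5(74)=104
lo=1(43)+hi=5(74)=117

Yes: 43+74=117


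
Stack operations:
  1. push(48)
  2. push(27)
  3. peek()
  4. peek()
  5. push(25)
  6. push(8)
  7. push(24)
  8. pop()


push(48) -> [48]
push(27) -> [48, 27]
peek()->27
peek()->27
push(25) -> [48, 27, 25]
push(8) -> [48, 27, 25, 8]
push(24) -> [48, 27, 25, 8, 24]
pop()->24, [48, 27, 25, 8]

Final stack: [48, 27, 25, 8]


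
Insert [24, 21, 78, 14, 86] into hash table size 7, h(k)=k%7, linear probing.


Insert 24: h=3 -> slot 3
Insert 21: h=0 -> slot 0
Insert 78: h=1 -> slot 1
Insert 14: h=0, 2 probes -> slot 2
Insert 86: h=2, 2 probes -> slot 4

Table: [21, 78, 14, 24, 86, None, None]


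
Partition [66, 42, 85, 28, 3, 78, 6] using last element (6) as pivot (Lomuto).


Pivot: 6
  3 <= 6: swap -> [3, 42, 85, 28, 66, 78, 6]
Place pivot at 1: [3, 6, 85, 28, 66, 78, 42]

Partitioned: [3, 6, 85, 28, 66, 78, 42]


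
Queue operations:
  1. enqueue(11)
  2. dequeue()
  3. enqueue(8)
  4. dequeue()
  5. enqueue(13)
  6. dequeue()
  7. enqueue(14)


enqueue(11) -> [11]
dequeue()->11, []
enqueue(8) -> [8]
dequeue()->8, []
enqueue(13) -> [13]
dequeue()->13, []
enqueue(14) -> [14]

Final queue: [14]


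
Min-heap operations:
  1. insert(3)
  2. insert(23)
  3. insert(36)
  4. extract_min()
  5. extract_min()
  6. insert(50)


insert(3) -> [3]
insert(23) -> [3, 23]
insert(36) -> [3, 23, 36]
extract_min()->3, [23, 36]
extract_min()->23, [36]
insert(50) -> [36, 50]

Final heap: [36, 50]


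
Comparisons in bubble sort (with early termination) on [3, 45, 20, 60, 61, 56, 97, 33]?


Algorithm: bubble sort (with early termination)
Input: [3, 45, 20, 60, 61, 56, 97, 33]
Sorted: [3, 20, 33, 45, 56, 60, 61, 97]

27


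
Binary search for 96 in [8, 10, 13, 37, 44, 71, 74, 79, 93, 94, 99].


Step 1: lo=0, hi=10, mid=5, val=71
Step 2: lo=6, hi=10, mid=8, val=93
Step 3: lo=9, hi=10, mid=9, val=94
Step 4: lo=10, hi=10, mid=10, val=99

Not found


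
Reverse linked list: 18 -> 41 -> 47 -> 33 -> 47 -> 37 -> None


Step 1: curr=18, set curr.next=prev(None) | reversed so far: 18
Step 2: curr=41, set curr.next=prev(18) | reversed so far: 41 -> 18
Step 3: curr=47, set curr.next=prev(41) | reversed so far: 47 -> 41 -> 18
Step 4: curr=33, set curr.next=prev(47) | reversed so far: 33 -> 47 -> 41 -> 18
Step 5: curr=47, set curr.next=prev(33) | reversed so far: 47 -> 33 -> 47 -> 41 -> 18
Step 6: curr=37, set curr.next=prev(47) | reversed so far: 37 -> 47 -> 33 -> 47 -> 41 -> 18

37 -> 47 -> 33 -> 47 -> 41 -> 18 -> None


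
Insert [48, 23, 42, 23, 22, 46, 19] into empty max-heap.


Insert 48: [48]
Insert 23: [48, 23]
Insert 42: [48, 23, 42]
Insert 23: [48, 23, 42, 23]
Insert 22: [48, 23, 42, 23, 22]
Insert 46: [48, 23, 46, 23, 22, 42]
Insert 19: [48, 23, 46, 23, 22, 42, 19]

Final heap: [48, 23, 46, 23, 22, 42, 19]


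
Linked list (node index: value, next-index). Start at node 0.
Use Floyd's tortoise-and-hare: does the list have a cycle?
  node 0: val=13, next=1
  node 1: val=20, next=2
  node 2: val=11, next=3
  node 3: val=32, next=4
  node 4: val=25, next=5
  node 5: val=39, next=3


Floyd's tortoise (slow, +1) and hare (fast, +2):
  init: slow=0, fast=0
  step 1: slow=1, fast=2
  step 2: slow=2, fast=4
  step 3: slow=3, fast=3
  slow == fast at node 3: cycle detected

Cycle: yes


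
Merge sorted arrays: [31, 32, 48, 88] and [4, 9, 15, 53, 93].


Take 4 from B
Take 9 from B
Take 15 from B
Take 31 from A
Take 32 from A
Take 48 from A
Take 53 from B
Take 88 from A

Merged: [4, 9, 15, 31, 32, 48, 53, 88, 93]


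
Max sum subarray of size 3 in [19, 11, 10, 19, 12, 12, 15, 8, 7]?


[0:3]: 40
[1:4]: 40
[2:5]: 41
[3:6]: 43
[4:7]: 39
[5:8]: 35
[6:9]: 30

Max: 43 at [3:6]


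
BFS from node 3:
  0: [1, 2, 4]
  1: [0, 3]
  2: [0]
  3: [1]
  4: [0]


Visit 3, enqueue [1]
Visit 1, enqueue [0]
Visit 0, enqueue [2, 4]
Visit 2, enqueue []
Visit 4, enqueue []

BFS order: [3, 1, 0, 2, 4]


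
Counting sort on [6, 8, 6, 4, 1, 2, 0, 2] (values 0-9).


Input: [6, 8, 6, 4, 1, 2, 0, 2]
Counts: [1, 1, 2, 0, 1, 0, 2, 0, 1, 0]

Sorted: [0, 1, 2, 2, 4, 6, 6, 8]


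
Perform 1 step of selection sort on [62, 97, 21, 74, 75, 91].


Initial: [62, 97, 21, 74, 75, 91]
Step 1: min=21 at 2
  Swap: [21, 97, 62, 74, 75, 91]

After 1 step: [21, 97, 62, 74, 75, 91]


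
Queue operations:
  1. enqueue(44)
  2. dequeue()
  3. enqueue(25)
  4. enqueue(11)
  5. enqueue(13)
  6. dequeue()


enqueue(44) -> [44]
dequeue()->44, []
enqueue(25) -> [25]
enqueue(11) -> [25, 11]
enqueue(13) -> [25, 11, 13]
dequeue()->25, [11, 13]

Final queue: [11, 13]


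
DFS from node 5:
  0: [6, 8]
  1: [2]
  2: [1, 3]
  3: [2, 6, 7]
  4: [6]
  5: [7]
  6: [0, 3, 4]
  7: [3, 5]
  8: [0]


Visit 5, push [7]
Visit 7, push [3]
Visit 3, push [6, 2]
Visit 2, push [1]
Visit 1, push []
Visit 6, push [4, 0]
Visit 0, push [8]
Visit 8, push []
Visit 4, push []

DFS order: [5, 7, 3, 2, 1, 6, 0, 8, 4]


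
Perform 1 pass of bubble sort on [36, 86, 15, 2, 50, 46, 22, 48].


Initial: [36, 86, 15, 2, 50, 46, 22, 48]
Pass 1: [36, 15, 2, 50, 46, 22, 48, 86] (6 swaps)

After 1 pass: [36, 15, 2, 50, 46, 22, 48, 86]


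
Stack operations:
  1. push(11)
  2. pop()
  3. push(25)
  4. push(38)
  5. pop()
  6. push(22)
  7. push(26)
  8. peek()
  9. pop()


push(11) -> [11]
pop()->11, []
push(25) -> [25]
push(38) -> [25, 38]
pop()->38, [25]
push(22) -> [25, 22]
push(26) -> [25, 22, 26]
peek()->26
pop()->26, [25, 22]

Final stack: [25, 22]


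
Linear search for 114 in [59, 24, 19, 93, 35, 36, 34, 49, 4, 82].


i=0: 59!=114
i=1: 24!=114
i=2: 19!=114
i=3: 93!=114
i=4: 35!=114
i=5: 36!=114
i=6: 34!=114
i=7: 49!=114
i=8: 4!=114
i=9: 82!=114

Not found, 10 comps


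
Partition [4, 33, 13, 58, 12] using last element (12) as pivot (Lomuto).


Pivot: 12
  4 <= 12: advance i (no swap)
Place pivot at 1: [4, 12, 13, 58, 33]

Partitioned: [4, 12, 13, 58, 33]


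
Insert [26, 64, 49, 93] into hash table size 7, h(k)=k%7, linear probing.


Insert 26: h=5 -> slot 5
Insert 64: h=1 -> slot 1
Insert 49: h=0 -> slot 0
Insert 93: h=2 -> slot 2

Table: [49, 64, 93, None, None, 26, None]


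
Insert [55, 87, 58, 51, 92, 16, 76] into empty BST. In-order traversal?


Insert 55: root
Insert 87: R from 55
Insert 58: R from 55 -> L from 87
Insert 51: L from 55
Insert 92: R from 55 -> R from 87
Insert 16: L from 55 -> L from 51
Insert 76: R from 55 -> L from 87 -> R from 58

In-order: [16, 51, 55, 58, 76, 87, 92]


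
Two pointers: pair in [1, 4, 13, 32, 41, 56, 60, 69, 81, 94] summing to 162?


lo=0(1)+hi=9(94)=95
lo=1(4)+hi=9(94)=98
lo=2(13)+hi=9(94)=107
lo=3(32)+hi=9(94)=126
lo=4(41)+hi=9(94)=135
lo=5(56)+hi=9(94)=150
lo=6(60)+hi=9(94)=154
lo=7(69)+hi=9(94)=163
lo=7(69)+hi=8(81)=150

No pair found


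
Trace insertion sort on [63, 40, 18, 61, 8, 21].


Initial: [63, 40, 18, 61, 8, 21]
Insert 40: [40, 63, 18, 61, 8, 21]
Insert 18: [18, 40, 63, 61, 8, 21]
Insert 61: [18, 40, 61, 63, 8, 21]
Insert 8: [8, 18, 40, 61, 63, 21]
Insert 21: [8, 18, 21, 40, 61, 63]

Sorted: [8, 18, 21, 40, 61, 63]


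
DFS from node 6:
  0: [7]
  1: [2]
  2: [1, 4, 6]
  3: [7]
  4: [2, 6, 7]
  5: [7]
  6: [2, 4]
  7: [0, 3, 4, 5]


Visit 6, push [4, 2]
Visit 2, push [4, 1]
Visit 1, push []
Visit 4, push [7]
Visit 7, push [5, 3, 0]
Visit 0, push []
Visit 3, push []
Visit 5, push []

DFS order: [6, 2, 1, 4, 7, 0, 3, 5]


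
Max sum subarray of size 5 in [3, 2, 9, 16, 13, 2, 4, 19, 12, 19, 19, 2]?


[0:5]: 43
[1:6]: 42
[2:7]: 44
[3:8]: 54
[4:9]: 50
[5:10]: 56
[6:11]: 73
[7:12]: 71

Max: 73 at [6:11]


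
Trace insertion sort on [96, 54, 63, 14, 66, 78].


Initial: [96, 54, 63, 14, 66, 78]
Insert 54: [54, 96, 63, 14, 66, 78]
Insert 63: [54, 63, 96, 14, 66, 78]
Insert 14: [14, 54, 63, 96, 66, 78]
Insert 66: [14, 54, 63, 66, 96, 78]
Insert 78: [14, 54, 63, 66, 78, 96]

Sorted: [14, 54, 63, 66, 78, 96]


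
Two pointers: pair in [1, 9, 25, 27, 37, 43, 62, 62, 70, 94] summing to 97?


lo=0(1)+hi=9(94)=95
lo=1(9)+hi=9(94)=103
lo=1(9)+hi=8(70)=79
lo=2(25)+hi=8(70)=95
lo=3(27)+hi=8(70)=97

Yes: 27+70=97


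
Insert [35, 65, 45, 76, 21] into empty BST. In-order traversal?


Insert 35: root
Insert 65: R from 35
Insert 45: R from 35 -> L from 65
Insert 76: R from 35 -> R from 65
Insert 21: L from 35

In-order: [21, 35, 45, 65, 76]


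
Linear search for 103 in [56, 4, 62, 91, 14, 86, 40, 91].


i=0: 56!=103
i=1: 4!=103
i=2: 62!=103
i=3: 91!=103
i=4: 14!=103
i=5: 86!=103
i=6: 40!=103
i=7: 91!=103

Not found, 8 comps


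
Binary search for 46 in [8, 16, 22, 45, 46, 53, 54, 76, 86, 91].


Step 1: lo=0, hi=9, mid=4, val=46

Found at index 4


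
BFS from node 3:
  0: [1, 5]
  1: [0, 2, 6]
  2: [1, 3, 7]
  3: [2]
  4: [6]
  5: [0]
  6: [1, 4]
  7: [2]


Visit 3, enqueue [2]
Visit 2, enqueue [1, 7]
Visit 1, enqueue [0, 6]
Visit 7, enqueue []
Visit 0, enqueue [5]
Visit 6, enqueue [4]
Visit 5, enqueue []
Visit 4, enqueue []

BFS order: [3, 2, 1, 7, 0, 6, 5, 4]


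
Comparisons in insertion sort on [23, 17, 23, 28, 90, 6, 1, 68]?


Algorithm: insertion sort
Input: [23, 17, 23, 28, 90, 6, 1, 68]
Sorted: [1, 6, 17, 23, 23, 28, 68, 90]

17


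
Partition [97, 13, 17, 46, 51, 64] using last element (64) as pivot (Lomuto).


Pivot: 64
  13 <= 64: swap -> [13, 97, 17, 46, 51, 64]
  17 <= 64: swap -> [13, 17, 97, 46, 51, 64]
  46 <= 64: swap -> [13, 17, 46, 97, 51, 64]
  51 <= 64: swap -> [13, 17, 46, 51, 97, 64]
Place pivot at 4: [13, 17, 46, 51, 64, 97]

Partitioned: [13, 17, 46, 51, 64, 97]


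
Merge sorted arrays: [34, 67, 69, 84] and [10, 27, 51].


Take 10 from B
Take 27 from B
Take 34 from A
Take 51 from B

Merged: [10, 27, 34, 51, 67, 69, 84]


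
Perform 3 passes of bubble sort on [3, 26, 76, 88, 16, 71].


Initial: [3, 26, 76, 88, 16, 71]
Pass 1: [3, 26, 76, 16, 71, 88] (2 swaps)
Pass 2: [3, 26, 16, 71, 76, 88] (2 swaps)
Pass 3: [3, 16, 26, 71, 76, 88] (1 swaps)

After 3 passes: [3, 16, 26, 71, 76, 88]


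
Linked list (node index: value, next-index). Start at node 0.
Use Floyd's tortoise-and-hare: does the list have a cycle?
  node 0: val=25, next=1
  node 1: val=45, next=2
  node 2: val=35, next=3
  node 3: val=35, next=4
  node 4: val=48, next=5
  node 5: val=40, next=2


Floyd's tortoise (slow, +1) and hare (fast, +2):
  init: slow=0, fast=0
  step 1: slow=1, fast=2
  step 2: slow=2, fast=4
  step 3: slow=3, fast=2
  step 4: slow=4, fast=4
  slow == fast at node 4: cycle detected

Cycle: yes


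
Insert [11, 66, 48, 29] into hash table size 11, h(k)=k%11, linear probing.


Insert 11: h=0 -> slot 0
Insert 66: h=0, 1 probes -> slot 1
Insert 48: h=4 -> slot 4
Insert 29: h=7 -> slot 7

Table: [11, 66, None, None, 48, None, None, 29, None, None, None]


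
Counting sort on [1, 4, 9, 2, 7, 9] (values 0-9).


Input: [1, 4, 9, 2, 7, 9]
Counts: [0, 1, 1, 0, 1, 0, 0, 1, 0, 2]

Sorted: [1, 2, 4, 7, 9, 9]


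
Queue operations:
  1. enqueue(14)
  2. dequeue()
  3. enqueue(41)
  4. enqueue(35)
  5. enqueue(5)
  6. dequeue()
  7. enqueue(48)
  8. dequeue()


enqueue(14) -> [14]
dequeue()->14, []
enqueue(41) -> [41]
enqueue(35) -> [41, 35]
enqueue(5) -> [41, 35, 5]
dequeue()->41, [35, 5]
enqueue(48) -> [35, 5, 48]
dequeue()->35, [5, 48]

Final queue: [5, 48]


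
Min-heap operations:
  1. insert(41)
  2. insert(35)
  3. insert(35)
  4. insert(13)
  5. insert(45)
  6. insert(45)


insert(41) -> [41]
insert(35) -> [35, 41]
insert(35) -> [35, 41, 35]
insert(13) -> [13, 35, 35, 41]
insert(45) -> [13, 35, 35, 41, 45]
insert(45) -> [13, 35, 35, 41, 45, 45]

Final heap: [13, 35, 35, 41, 45, 45]


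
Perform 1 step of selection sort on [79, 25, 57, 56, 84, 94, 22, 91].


Initial: [79, 25, 57, 56, 84, 94, 22, 91]
Step 1: min=22 at 6
  Swap: [22, 25, 57, 56, 84, 94, 79, 91]

After 1 step: [22, 25, 57, 56, 84, 94, 79, 91]


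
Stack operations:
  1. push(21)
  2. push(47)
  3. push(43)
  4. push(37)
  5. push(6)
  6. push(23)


push(21) -> [21]
push(47) -> [21, 47]
push(43) -> [21, 47, 43]
push(37) -> [21, 47, 43, 37]
push(6) -> [21, 47, 43, 37, 6]
push(23) -> [21, 47, 43, 37, 6, 23]

Final stack: [21, 47, 43, 37, 6, 23]


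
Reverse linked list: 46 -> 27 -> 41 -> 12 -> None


Step 1: curr=46, set curr.next=prev(None) | reversed so far: 46
Step 2: curr=27, set curr.next=prev(46) | reversed so far: 27 -> 46
Step 3: curr=41, set curr.next=prev(27) | reversed so far: 41 -> 27 -> 46
Step 4: curr=12, set curr.next=prev(41) | reversed so far: 12 -> 41 -> 27 -> 46

12 -> 41 -> 27 -> 46 -> None


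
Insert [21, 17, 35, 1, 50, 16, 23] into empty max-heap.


Insert 21: [21]
Insert 17: [21, 17]
Insert 35: [35, 17, 21]
Insert 1: [35, 17, 21, 1]
Insert 50: [50, 35, 21, 1, 17]
Insert 16: [50, 35, 21, 1, 17, 16]
Insert 23: [50, 35, 23, 1, 17, 16, 21]

Final heap: [50, 35, 23, 1, 17, 16, 21]


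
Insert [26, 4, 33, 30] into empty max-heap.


Insert 26: [26]
Insert 4: [26, 4]
Insert 33: [33, 4, 26]
Insert 30: [33, 30, 26, 4]

Final heap: [33, 30, 26, 4]


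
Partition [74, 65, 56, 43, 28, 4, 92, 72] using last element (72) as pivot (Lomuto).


Pivot: 72
  65 <= 72: swap -> [65, 74, 56, 43, 28, 4, 92, 72]
  56 <= 72: swap -> [65, 56, 74, 43, 28, 4, 92, 72]
  43 <= 72: swap -> [65, 56, 43, 74, 28, 4, 92, 72]
  28 <= 72: swap -> [65, 56, 43, 28, 74, 4, 92, 72]
  4 <= 72: swap -> [65, 56, 43, 28, 4, 74, 92, 72]
Place pivot at 5: [65, 56, 43, 28, 4, 72, 92, 74]

Partitioned: [65, 56, 43, 28, 4, 72, 92, 74]


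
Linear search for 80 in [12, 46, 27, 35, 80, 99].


i=0: 12!=80
i=1: 46!=80
i=2: 27!=80
i=3: 35!=80
i=4: 80==80 found!

Found at 4, 5 comps


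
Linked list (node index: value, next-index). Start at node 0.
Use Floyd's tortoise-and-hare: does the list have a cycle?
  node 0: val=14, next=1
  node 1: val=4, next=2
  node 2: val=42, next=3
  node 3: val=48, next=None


Floyd's tortoise (slow, +1) and hare (fast, +2):
  init: slow=0, fast=0
  step 1: slow=1, fast=2
  step 2: fast 2->3->None, no cycle

Cycle: no


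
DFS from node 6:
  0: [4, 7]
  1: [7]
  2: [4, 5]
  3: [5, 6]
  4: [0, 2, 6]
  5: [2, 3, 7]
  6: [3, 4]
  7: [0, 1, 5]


Visit 6, push [4, 3]
Visit 3, push [5]
Visit 5, push [7, 2]
Visit 2, push [4]
Visit 4, push [0]
Visit 0, push [7]
Visit 7, push [1]
Visit 1, push []

DFS order: [6, 3, 5, 2, 4, 0, 7, 1]


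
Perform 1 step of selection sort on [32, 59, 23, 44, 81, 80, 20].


Initial: [32, 59, 23, 44, 81, 80, 20]
Step 1: min=20 at 6
  Swap: [20, 59, 23, 44, 81, 80, 32]

After 1 step: [20, 59, 23, 44, 81, 80, 32]


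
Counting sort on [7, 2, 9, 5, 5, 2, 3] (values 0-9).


Input: [7, 2, 9, 5, 5, 2, 3]
Counts: [0, 0, 2, 1, 0, 2, 0, 1, 0, 1]

Sorted: [2, 2, 3, 5, 5, 7, 9]


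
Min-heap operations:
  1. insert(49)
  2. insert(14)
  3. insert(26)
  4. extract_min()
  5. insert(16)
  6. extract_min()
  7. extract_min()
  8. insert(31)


insert(49) -> [49]
insert(14) -> [14, 49]
insert(26) -> [14, 49, 26]
extract_min()->14, [26, 49]
insert(16) -> [16, 49, 26]
extract_min()->16, [26, 49]
extract_min()->26, [49]
insert(31) -> [31, 49]

Final heap: [31, 49]


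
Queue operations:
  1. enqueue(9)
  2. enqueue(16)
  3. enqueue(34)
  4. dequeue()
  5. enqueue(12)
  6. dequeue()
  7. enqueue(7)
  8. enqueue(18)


enqueue(9) -> [9]
enqueue(16) -> [9, 16]
enqueue(34) -> [9, 16, 34]
dequeue()->9, [16, 34]
enqueue(12) -> [16, 34, 12]
dequeue()->16, [34, 12]
enqueue(7) -> [34, 12, 7]
enqueue(18) -> [34, 12, 7, 18]

Final queue: [34, 12, 7, 18]


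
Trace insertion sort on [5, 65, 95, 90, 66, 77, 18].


Initial: [5, 65, 95, 90, 66, 77, 18]
Insert 65: [5, 65, 95, 90, 66, 77, 18]
Insert 95: [5, 65, 95, 90, 66, 77, 18]
Insert 90: [5, 65, 90, 95, 66, 77, 18]
Insert 66: [5, 65, 66, 90, 95, 77, 18]
Insert 77: [5, 65, 66, 77, 90, 95, 18]
Insert 18: [5, 18, 65, 66, 77, 90, 95]

Sorted: [5, 18, 65, 66, 77, 90, 95]


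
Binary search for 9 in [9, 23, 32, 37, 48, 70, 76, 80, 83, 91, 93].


Step 1: lo=0, hi=10, mid=5, val=70
Step 2: lo=0, hi=4, mid=2, val=32
Step 3: lo=0, hi=1, mid=0, val=9

Found at index 0


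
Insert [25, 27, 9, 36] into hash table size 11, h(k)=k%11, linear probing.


Insert 25: h=3 -> slot 3
Insert 27: h=5 -> slot 5
Insert 9: h=9 -> slot 9
Insert 36: h=3, 1 probes -> slot 4

Table: [None, None, None, 25, 36, 27, None, None, None, 9, None]


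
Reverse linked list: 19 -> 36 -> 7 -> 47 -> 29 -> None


Step 1: curr=19, set curr.next=prev(None) | reversed so far: 19
Step 2: curr=36, set curr.next=prev(19) | reversed so far: 36 -> 19
Step 3: curr=7, set curr.next=prev(36) | reversed so far: 7 -> 36 -> 19
Step 4: curr=47, set curr.next=prev(7) | reversed so far: 47 -> 7 -> 36 -> 19
Step 5: curr=29, set curr.next=prev(47) | reversed so far: 29 -> 47 -> 7 -> 36 -> 19

29 -> 47 -> 7 -> 36 -> 19 -> None


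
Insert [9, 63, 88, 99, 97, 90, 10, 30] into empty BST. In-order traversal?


Insert 9: root
Insert 63: R from 9
Insert 88: R from 9 -> R from 63
Insert 99: R from 9 -> R from 63 -> R from 88
Insert 97: R from 9 -> R from 63 -> R from 88 -> L from 99
Insert 90: R from 9 -> R from 63 -> R from 88 -> L from 99 -> L from 97
Insert 10: R from 9 -> L from 63
Insert 30: R from 9 -> L from 63 -> R from 10

In-order: [9, 10, 30, 63, 88, 90, 97, 99]


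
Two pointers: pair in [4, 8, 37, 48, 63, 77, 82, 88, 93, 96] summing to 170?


lo=0(4)+hi=9(96)=100
lo=1(8)+hi=9(96)=104
lo=2(37)+hi=9(96)=133
lo=3(48)+hi=9(96)=144
lo=4(63)+hi=9(96)=159
lo=5(77)+hi=9(96)=173
lo=5(77)+hi=8(93)=170

Yes: 77+93=170


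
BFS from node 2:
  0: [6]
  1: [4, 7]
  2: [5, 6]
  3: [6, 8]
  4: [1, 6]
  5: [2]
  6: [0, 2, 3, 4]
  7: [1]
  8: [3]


Visit 2, enqueue [5, 6]
Visit 5, enqueue []
Visit 6, enqueue [0, 3, 4]
Visit 0, enqueue []
Visit 3, enqueue [8]
Visit 4, enqueue [1]
Visit 8, enqueue []
Visit 1, enqueue [7]
Visit 7, enqueue []

BFS order: [2, 5, 6, 0, 3, 4, 8, 1, 7]


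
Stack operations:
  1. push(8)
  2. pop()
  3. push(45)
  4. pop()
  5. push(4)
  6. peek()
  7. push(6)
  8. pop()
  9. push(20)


push(8) -> [8]
pop()->8, []
push(45) -> [45]
pop()->45, []
push(4) -> [4]
peek()->4
push(6) -> [4, 6]
pop()->6, [4]
push(20) -> [4, 20]

Final stack: [4, 20]


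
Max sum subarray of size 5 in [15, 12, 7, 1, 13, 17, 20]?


[0:5]: 48
[1:6]: 50
[2:7]: 58

Max: 58 at [2:7]


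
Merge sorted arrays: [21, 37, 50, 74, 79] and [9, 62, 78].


Take 9 from B
Take 21 from A
Take 37 from A
Take 50 from A
Take 62 from B
Take 74 from A
Take 78 from B

Merged: [9, 21, 37, 50, 62, 74, 78, 79]


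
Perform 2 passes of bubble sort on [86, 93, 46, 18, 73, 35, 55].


Initial: [86, 93, 46, 18, 73, 35, 55]
Pass 1: [86, 46, 18, 73, 35, 55, 93] (5 swaps)
Pass 2: [46, 18, 73, 35, 55, 86, 93] (5 swaps)

After 2 passes: [46, 18, 73, 35, 55, 86, 93]


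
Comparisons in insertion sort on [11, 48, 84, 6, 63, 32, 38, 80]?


Algorithm: insertion sort
Input: [11, 48, 84, 6, 63, 32, 38, 80]
Sorted: [6, 11, 32, 38, 48, 63, 80, 84]

17


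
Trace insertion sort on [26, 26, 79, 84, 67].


Initial: [26, 26, 79, 84, 67]
Insert 26: [26, 26, 79, 84, 67]
Insert 79: [26, 26, 79, 84, 67]
Insert 84: [26, 26, 79, 84, 67]
Insert 67: [26, 26, 67, 79, 84]

Sorted: [26, 26, 67, 79, 84]


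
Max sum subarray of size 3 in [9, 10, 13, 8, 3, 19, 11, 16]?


[0:3]: 32
[1:4]: 31
[2:5]: 24
[3:6]: 30
[4:7]: 33
[5:8]: 46

Max: 46 at [5:8]


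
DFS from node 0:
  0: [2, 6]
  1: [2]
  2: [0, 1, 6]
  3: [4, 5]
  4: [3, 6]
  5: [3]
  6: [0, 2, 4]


Visit 0, push [6, 2]
Visit 2, push [6, 1]
Visit 1, push []
Visit 6, push [4]
Visit 4, push [3]
Visit 3, push [5]
Visit 5, push []

DFS order: [0, 2, 1, 6, 4, 3, 5]


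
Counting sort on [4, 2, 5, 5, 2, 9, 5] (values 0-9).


Input: [4, 2, 5, 5, 2, 9, 5]
Counts: [0, 0, 2, 0, 1, 3, 0, 0, 0, 1]

Sorted: [2, 2, 4, 5, 5, 5, 9]


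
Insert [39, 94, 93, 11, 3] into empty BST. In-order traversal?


Insert 39: root
Insert 94: R from 39
Insert 93: R from 39 -> L from 94
Insert 11: L from 39
Insert 3: L from 39 -> L from 11

In-order: [3, 11, 39, 93, 94]


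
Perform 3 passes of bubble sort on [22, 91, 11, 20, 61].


Initial: [22, 91, 11, 20, 61]
Pass 1: [22, 11, 20, 61, 91] (3 swaps)
Pass 2: [11, 20, 22, 61, 91] (2 swaps)
Pass 3: [11, 20, 22, 61, 91] (0 swaps)

After 3 passes: [11, 20, 22, 61, 91]


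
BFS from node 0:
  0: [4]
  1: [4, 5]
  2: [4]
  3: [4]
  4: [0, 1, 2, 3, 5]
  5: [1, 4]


Visit 0, enqueue [4]
Visit 4, enqueue [1, 2, 3, 5]
Visit 1, enqueue []
Visit 2, enqueue []
Visit 3, enqueue []
Visit 5, enqueue []

BFS order: [0, 4, 1, 2, 3, 5]


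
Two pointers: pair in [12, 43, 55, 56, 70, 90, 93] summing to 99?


lo=0(12)+hi=6(93)=105
lo=0(12)+hi=5(90)=102
lo=0(12)+hi=4(70)=82
lo=1(43)+hi=4(70)=113
lo=1(43)+hi=3(56)=99

Yes: 43+56=99


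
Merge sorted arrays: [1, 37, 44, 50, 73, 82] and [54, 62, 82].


Take 1 from A
Take 37 from A
Take 44 from A
Take 50 from A
Take 54 from B
Take 62 from B
Take 73 from A
Take 82 from A

Merged: [1, 37, 44, 50, 54, 62, 73, 82, 82]


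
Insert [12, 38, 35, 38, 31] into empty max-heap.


Insert 12: [12]
Insert 38: [38, 12]
Insert 35: [38, 12, 35]
Insert 38: [38, 38, 35, 12]
Insert 31: [38, 38, 35, 12, 31]

Final heap: [38, 38, 35, 12, 31]


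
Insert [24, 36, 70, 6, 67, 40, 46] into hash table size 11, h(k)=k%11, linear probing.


Insert 24: h=2 -> slot 2
Insert 36: h=3 -> slot 3
Insert 70: h=4 -> slot 4
Insert 6: h=6 -> slot 6
Insert 67: h=1 -> slot 1
Insert 40: h=7 -> slot 7
Insert 46: h=2, 3 probes -> slot 5

Table: [None, 67, 24, 36, 70, 46, 6, 40, None, None, None]


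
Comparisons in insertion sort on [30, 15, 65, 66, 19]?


Algorithm: insertion sort
Input: [30, 15, 65, 66, 19]
Sorted: [15, 19, 30, 65, 66]

7


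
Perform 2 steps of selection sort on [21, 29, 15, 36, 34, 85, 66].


Initial: [21, 29, 15, 36, 34, 85, 66]
Step 1: min=15 at 2
  Swap: [15, 29, 21, 36, 34, 85, 66]
Step 2: min=21 at 2
  Swap: [15, 21, 29, 36, 34, 85, 66]

After 2 steps: [15, 21, 29, 36, 34, 85, 66]


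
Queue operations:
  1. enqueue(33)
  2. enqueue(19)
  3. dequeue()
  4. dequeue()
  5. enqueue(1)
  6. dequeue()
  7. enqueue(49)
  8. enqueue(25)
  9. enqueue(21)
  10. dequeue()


enqueue(33) -> [33]
enqueue(19) -> [33, 19]
dequeue()->33, [19]
dequeue()->19, []
enqueue(1) -> [1]
dequeue()->1, []
enqueue(49) -> [49]
enqueue(25) -> [49, 25]
enqueue(21) -> [49, 25, 21]
dequeue()->49, [25, 21]

Final queue: [25, 21]


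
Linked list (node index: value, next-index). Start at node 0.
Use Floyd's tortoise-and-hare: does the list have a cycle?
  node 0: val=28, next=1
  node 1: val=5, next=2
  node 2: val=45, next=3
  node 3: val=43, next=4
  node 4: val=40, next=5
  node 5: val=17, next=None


Floyd's tortoise (slow, +1) and hare (fast, +2):
  init: slow=0, fast=0
  step 1: slow=1, fast=2
  step 2: slow=2, fast=4
  step 3: fast 4->5->None, no cycle

Cycle: no


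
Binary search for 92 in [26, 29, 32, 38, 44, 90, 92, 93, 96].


Step 1: lo=0, hi=8, mid=4, val=44
Step 2: lo=5, hi=8, mid=6, val=92

Found at index 6


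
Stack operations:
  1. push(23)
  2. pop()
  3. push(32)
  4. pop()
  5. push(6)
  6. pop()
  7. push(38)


push(23) -> [23]
pop()->23, []
push(32) -> [32]
pop()->32, []
push(6) -> [6]
pop()->6, []
push(38) -> [38]

Final stack: [38]


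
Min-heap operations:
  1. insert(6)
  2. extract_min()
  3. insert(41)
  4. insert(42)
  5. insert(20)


insert(6) -> [6]
extract_min()->6, []
insert(41) -> [41]
insert(42) -> [41, 42]
insert(20) -> [20, 42, 41]

Final heap: [20, 42, 41]


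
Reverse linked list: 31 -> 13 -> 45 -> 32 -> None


Step 1: curr=31, set curr.next=prev(None) | reversed so far: 31
Step 2: curr=13, set curr.next=prev(31) | reversed so far: 13 -> 31
Step 3: curr=45, set curr.next=prev(13) | reversed so far: 45 -> 13 -> 31
Step 4: curr=32, set curr.next=prev(45) | reversed so far: 32 -> 45 -> 13 -> 31

32 -> 45 -> 13 -> 31 -> None


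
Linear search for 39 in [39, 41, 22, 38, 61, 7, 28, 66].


i=0: 39==39 found!

Found at 0, 1 comps


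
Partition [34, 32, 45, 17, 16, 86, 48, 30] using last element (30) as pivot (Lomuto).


Pivot: 30
  17 <= 30: swap -> [17, 32, 45, 34, 16, 86, 48, 30]
  16 <= 30: swap -> [17, 16, 45, 34, 32, 86, 48, 30]
Place pivot at 2: [17, 16, 30, 34, 32, 86, 48, 45]

Partitioned: [17, 16, 30, 34, 32, 86, 48, 45]


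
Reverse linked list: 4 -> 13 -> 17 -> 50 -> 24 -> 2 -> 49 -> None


Step 1: curr=4, set curr.next=prev(None) | reversed so far: 4
Step 2: curr=13, set curr.next=prev(4) | reversed so far: 13 -> 4
Step 3: curr=17, set curr.next=prev(13) | reversed so far: 17 -> 13 -> 4
Step 4: curr=50, set curr.next=prev(17) | reversed so far: 50 -> 17 -> 13 -> 4
Step 5: curr=24, set curr.next=prev(50) | reversed so far: 24 -> 50 -> 17 -> 13 -> 4
Step 6: curr=2, set curr.next=prev(24) | reversed so far: 2 -> 24 -> 50 -> 17 -> 13 -> 4
Step 7: curr=49, set curr.next=prev(2) | reversed so far: 49 -> 2 -> 24 -> 50 -> 17 -> 13 -> 4

49 -> 2 -> 24 -> 50 -> 17 -> 13 -> 4 -> None


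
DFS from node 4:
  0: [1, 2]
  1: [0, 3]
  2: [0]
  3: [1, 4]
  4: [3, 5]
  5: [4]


Visit 4, push [5, 3]
Visit 3, push [1]
Visit 1, push [0]
Visit 0, push [2]
Visit 2, push []
Visit 5, push []

DFS order: [4, 3, 1, 0, 2, 5]


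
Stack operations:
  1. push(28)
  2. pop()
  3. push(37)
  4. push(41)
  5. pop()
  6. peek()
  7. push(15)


push(28) -> [28]
pop()->28, []
push(37) -> [37]
push(41) -> [37, 41]
pop()->41, [37]
peek()->37
push(15) -> [37, 15]

Final stack: [37, 15]


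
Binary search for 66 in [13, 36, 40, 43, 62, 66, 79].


Step 1: lo=0, hi=6, mid=3, val=43
Step 2: lo=4, hi=6, mid=5, val=66

Found at index 5


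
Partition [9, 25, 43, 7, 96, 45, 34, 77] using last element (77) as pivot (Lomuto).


Pivot: 77
  9 <= 77: advance i (no swap)
  25 <= 77: advance i (no swap)
  43 <= 77: advance i (no swap)
  7 <= 77: advance i (no swap)
  45 <= 77: swap -> [9, 25, 43, 7, 45, 96, 34, 77]
  34 <= 77: swap -> [9, 25, 43, 7, 45, 34, 96, 77]
Place pivot at 6: [9, 25, 43, 7, 45, 34, 77, 96]

Partitioned: [9, 25, 43, 7, 45, 34, 77, 96]


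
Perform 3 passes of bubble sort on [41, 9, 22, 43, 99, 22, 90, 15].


Initial: [41, 9, 22, 43, 99, 22, 90, 15]
Pass 1: [9, 22, 41, 43, 22, 90, 15, 99] (5 swaps)
Pass 2: [9, 22, 41, 22, 43, 15, 90, 99] (2 swaps)
Pass 3: [9, 22, 22, 41, 15, 43, 90, 99] (2 swaps)

After 3 passes: [9, 22, 22, 41, 15, 43, 90, 99]


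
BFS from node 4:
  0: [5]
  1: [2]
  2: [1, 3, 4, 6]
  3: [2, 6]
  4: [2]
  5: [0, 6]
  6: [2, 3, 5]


Visit 4, enqueue [2]
Visit 2, enqueue [1, 3, 6]
Visit 1, enqueue []
Visit 3, enqueue []
Visit 6, enqueue [5]
Visit 5, enqueue [0]
Visit 0, enqueue []

BFS order: [4, 2, 1, 3, 6, 5, 0]


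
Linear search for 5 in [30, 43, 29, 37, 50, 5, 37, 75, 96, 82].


i=0: 30!=5
i=1: 43!=5
i=2: 29!=5
i=3: 37!=5
i=4: 50!=5
i=5: 5==5 found!

Found at 5, 6 comps


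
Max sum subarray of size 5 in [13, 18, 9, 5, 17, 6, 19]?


[0:5]: 62
[1:6]: 55
[2:7]: 56

Max: 62 at [0:5]


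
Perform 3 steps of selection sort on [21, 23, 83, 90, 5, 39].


Initial: [21, 23, 83, 90, 5, 39]
Step 1: min=5 at 4
  Swap: [5, 23, 83, 90, 21, 39]
Step 2: min=21 at 4
  Swap: [5, 21, 83, 90, 23, 39]
Step 3: min=23 at 4
  Swap: [5, 21, 23, 90, 83, 39]

After 3 steps: [5, 21, 23, 90, 83, 39]


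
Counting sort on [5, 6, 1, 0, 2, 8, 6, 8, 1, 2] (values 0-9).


Input: [5, 6, 1, 0, 2, 8, 6, 8, 1, 2]
Counts: [1, 2, 2, 0, 0, 1, 2, 0, 2, 0]

Sorted: [0, 1, 1, 2, 2, 5, 6, 6, 8, 8]


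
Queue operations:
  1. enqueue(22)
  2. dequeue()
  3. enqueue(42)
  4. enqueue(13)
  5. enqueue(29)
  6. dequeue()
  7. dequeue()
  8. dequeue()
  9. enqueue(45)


enqueue(22) -> [22]
dequeue()->22, []
enqueue(42) -> [42]
enqueue(13) -> [42, 13]
enqueue(29) -> [42, 13, 29]
dequeue()->42, [13, 29]
dequeue()->13, [29]
dequeue()->29, []
enqueue(45) -> [45]

Final queue: [45]


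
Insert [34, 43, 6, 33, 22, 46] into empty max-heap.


Insert 34: [34]
Insert 43: [43, 34]
Insert 6: [43, 34, 6]
Insert 33: [43, 34, 6, 33]
Insert 22: [43, 34, 6, 33, 22]
Insert 46: [46, 34, 43, 33, 22, 6]

Final heap: [46, 34, 43, 33, 22, 6]


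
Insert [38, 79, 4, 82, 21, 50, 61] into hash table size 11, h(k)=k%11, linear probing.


Insert 38: h=5 -> slot 5
Insert 79: h=2 -> slot 2
Insert 4: h=4 -> slot 4
Insert 82: h=5, 1 probes -> slot 6
Insert 21: h=10 -> slot 10
Insert 50: h=6, 1 probes -> slot 7
Insert 61: h=6, 2 probes -> slot 8

Table: [None, None, 79, None, 4, 38, 82, 50, 61, None, 21]


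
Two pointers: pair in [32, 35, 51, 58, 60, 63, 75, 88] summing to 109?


lo=0(32)+hi=7(88)=120
lo=0(32)+hi=6(75)=107
lo=1(35)+hi=6(75)=110
lo=1(35)+hi=5(63)=98
lo=2(51)+hi=5(63)=114
lo=2(51)+hi=4(60)=111
lo=2(51)+hi=3(58)=109

Yes: 51+58=109


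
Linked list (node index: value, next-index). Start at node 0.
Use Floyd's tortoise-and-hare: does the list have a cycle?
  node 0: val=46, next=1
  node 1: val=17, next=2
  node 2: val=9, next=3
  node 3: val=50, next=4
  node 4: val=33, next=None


Floyd's tortoise (slow, +1) and hare (fast, +2):
  init: slow=0, fast=0
  step 1: slow=1, fast=2
  step 2: slow=2, fast=4
  step 3: fast -> None, no cycle

Cycle: no


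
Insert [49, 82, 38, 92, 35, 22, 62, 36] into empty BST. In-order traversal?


Insert 49: root
Insert 82: R from 49
Insert 38: L from 49
Insert 92: R from 49 -> R from 82
Insert 35: L from 49 -> L from 38
Insert 22: L from 49 -> L from 38 -> L from 35
Insert 62: R from 49 -> L from 82
Insert 36: L from 49 -> L from 38 -> R from 35

In-order: [22, 35, 36, 38, 49, 62, 82, 92]


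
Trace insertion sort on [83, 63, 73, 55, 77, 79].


Initial: [83, 63, 73, 55, 77, 79]
Insert 63: [63, 83, 73, 55, 77, 79]
Insert 73: [63, 73, 83, 55, 77, 79]
Insert 55: [55, 63, 73, 83, 77, 79]
Insert 77: [55, 63, 73, 77, 83, 79]
Insert 79: [55, 63, 73, 77, 79, 83]

Sorted: [55, 63, 73, 77, 79, 83]


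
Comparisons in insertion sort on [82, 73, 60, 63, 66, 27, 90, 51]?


Algorithm: insertion sort
Input: [82, 73, 60, 63, 66, 27, 90, 51]
Sorted: [27, 51, 60, 63, 66, 73, 82, 90]

22


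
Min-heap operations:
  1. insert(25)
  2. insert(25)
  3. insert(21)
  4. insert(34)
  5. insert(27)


insert(25) -> [25]
insert(25) -> [25, 25]
insert(21) -> [21, 25, 25]
insert(34) -> [21, 25, 25, 34]
insert(27) -> [21, 25, 25, 34, 27]

Final heap: [21, 25, 25, 34, 27]


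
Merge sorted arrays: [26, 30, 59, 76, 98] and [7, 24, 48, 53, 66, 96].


Take 7 from B
Take 24 from B
Take 26 from A
Take 30 from A
Take 48 from B
Take 53 from B
Take 59 from A
Take 66 from B
Take 76 from A
Take 96 from B

Merged: [7, 24, 26, 30, 48, 53, 59, 66, 76, 96, 98]


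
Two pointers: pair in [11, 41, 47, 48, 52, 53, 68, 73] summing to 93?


lo=0(11)+hi=7(73)=84
lo=1(41)+hi=7(73)=114
lo=1(41)+hi=6(68)=109
lo=1(41)+hi=5(53)=94
lo=1(41)+hi=4(52)=93

Yes: 41+52=93


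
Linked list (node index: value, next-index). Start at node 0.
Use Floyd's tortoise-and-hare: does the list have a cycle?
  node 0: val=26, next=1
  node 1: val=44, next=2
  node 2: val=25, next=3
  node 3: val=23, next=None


Floyd's tortoise (slow, +1) and hare (fast, +2):
  init: slow=0, fast=0
  step 1: slow=1, fast=2
  step 2: fast 2->3->None, no cycle

Cycle: no


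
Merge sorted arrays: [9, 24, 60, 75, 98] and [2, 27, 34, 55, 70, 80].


Take 2 from B
Take 9 from A
Take 24 from A
Take 27 from B
Take 34 from B
Take 55 from B
Take 60 from A
Take 70 from B
Take 75 from A
Take 80 from B

Merged: [2, 9, 24, 27, 34, 55, 60, 70, 75, 80, 98]


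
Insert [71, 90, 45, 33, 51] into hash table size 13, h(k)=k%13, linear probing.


Insert 71: h=6 -> slot 6
Insert 90: h=12 -> slot 12
Insert 45: h=6, 1 probes -> slot 7
Insert 33: h=7, 1 probes -> slot 8
Insert 51: h=12, 1 probes -> slot 0

Table: [51, None, None, None, None, None, 71, 45, 33, None, None, None, 90]


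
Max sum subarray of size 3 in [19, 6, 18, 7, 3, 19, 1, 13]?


[0:3]: 43
[1:4]: 31
[2:5]: 28
[3:6]: 29
[4:7]: 23
[5:8]: 33

Max: 43 at [0:3]


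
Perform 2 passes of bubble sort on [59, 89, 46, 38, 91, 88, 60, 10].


Initial: [59, 89, 46, 38, 91, 88, 60, 10]
Pass 1: [59, 46, 38, 89, 88, 60, 10, 91] (5 swaps)
Pass 2: [46, 38, 59, 88, 60, 10, 89, 91] (5 swaps)

After 2 passes: [46, 38, 59, 88, 60, 10, 89, 91]


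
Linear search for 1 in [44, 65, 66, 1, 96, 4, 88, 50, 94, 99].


i=0: 44!=1
i=1: 65!=1
i=2: 66!=1
i=3: 1==1 found!

Found at 3, 4 comps


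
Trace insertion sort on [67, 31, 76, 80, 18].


Initial: [67, 31, 76, 80, 18]
Insert 31: [31, 67, 76, 80, 18]
Insert 76: [31, 67, 76, 80, 18]
Insert 80: [31, 67, 76, 80, 18]
Insert 18: [18, 31, 67, 76, 80]

Sorted: [18, 31, 67, 76, 80]


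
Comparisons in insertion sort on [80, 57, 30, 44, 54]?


Algorithm: insertion sort
Input: [80, 57, 30, 44, 54]
Sorted: [30, 44, 54, 57, 80]

9


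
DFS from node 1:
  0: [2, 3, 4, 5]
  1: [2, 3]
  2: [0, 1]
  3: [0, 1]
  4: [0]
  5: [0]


Visit 1, push [3, 2]
Visit 2, push [0]
Visit 0, push [5, 4, 3]
Visit 3, push []
Visit 4, push []
Visit 5, push []

DFS order: [1, 2, 0, 3, 4, 5]


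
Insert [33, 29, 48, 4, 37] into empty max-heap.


Insert 33: [33]
Insert 29: [33, 29]
Insert 48: [48, 29, 33]
Insert 4: [48, 29, 33, 4]
Insert 37: [48, 37, 33, 4, 29]

Final heap: [48, 37, 33, 4, 29]


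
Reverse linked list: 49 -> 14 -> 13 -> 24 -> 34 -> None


Step 1: curr=49, set curr.next=prev(None) | reversed so far: 49
Step 2: curr=14, set curr.next=prev(49) | reversed so far: 14 -> 49
Step 3: curr=13, set curr.next=prev(14) | reversed so far: 13 -> 14 -> 49
Step 4: curr=24, set curr.next=prev(13) | reversed so far: 24 -> 13 -> 14 -> 49
Step 5: curr=34, set curr.next=prev(24) | reversed so far: 34 -> 24 -> 13 -> 14 -> 49

34 -> 24 -> 13 -> 14 -> 49 -> None
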